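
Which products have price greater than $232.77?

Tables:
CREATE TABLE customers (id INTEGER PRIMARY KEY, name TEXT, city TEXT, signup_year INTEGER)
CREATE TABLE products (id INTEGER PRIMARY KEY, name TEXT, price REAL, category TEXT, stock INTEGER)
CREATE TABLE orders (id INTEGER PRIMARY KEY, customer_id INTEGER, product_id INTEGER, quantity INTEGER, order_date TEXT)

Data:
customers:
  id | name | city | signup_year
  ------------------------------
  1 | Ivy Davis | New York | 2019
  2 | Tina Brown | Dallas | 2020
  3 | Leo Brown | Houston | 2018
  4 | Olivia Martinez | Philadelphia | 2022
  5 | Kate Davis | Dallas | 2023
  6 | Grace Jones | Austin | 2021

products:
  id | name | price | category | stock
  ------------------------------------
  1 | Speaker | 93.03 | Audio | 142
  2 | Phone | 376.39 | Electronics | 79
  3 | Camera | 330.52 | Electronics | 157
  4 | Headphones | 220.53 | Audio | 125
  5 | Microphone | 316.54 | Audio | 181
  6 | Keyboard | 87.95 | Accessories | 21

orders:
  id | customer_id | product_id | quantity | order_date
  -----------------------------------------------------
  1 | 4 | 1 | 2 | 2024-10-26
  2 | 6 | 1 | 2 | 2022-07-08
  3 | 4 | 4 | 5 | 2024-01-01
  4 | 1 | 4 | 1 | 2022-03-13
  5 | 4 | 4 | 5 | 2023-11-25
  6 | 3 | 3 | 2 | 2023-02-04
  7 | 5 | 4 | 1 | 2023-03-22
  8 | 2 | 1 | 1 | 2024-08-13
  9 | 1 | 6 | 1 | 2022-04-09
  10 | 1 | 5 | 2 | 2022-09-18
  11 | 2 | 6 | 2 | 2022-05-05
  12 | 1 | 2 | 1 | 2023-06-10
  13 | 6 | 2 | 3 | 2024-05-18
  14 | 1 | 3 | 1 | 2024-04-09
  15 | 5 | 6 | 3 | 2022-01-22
SELECT name, price FROM products WHERE price > 232.77

Execution result:
name | price
Phone | 376.39
Camera | 330.52
Microphone | 316.54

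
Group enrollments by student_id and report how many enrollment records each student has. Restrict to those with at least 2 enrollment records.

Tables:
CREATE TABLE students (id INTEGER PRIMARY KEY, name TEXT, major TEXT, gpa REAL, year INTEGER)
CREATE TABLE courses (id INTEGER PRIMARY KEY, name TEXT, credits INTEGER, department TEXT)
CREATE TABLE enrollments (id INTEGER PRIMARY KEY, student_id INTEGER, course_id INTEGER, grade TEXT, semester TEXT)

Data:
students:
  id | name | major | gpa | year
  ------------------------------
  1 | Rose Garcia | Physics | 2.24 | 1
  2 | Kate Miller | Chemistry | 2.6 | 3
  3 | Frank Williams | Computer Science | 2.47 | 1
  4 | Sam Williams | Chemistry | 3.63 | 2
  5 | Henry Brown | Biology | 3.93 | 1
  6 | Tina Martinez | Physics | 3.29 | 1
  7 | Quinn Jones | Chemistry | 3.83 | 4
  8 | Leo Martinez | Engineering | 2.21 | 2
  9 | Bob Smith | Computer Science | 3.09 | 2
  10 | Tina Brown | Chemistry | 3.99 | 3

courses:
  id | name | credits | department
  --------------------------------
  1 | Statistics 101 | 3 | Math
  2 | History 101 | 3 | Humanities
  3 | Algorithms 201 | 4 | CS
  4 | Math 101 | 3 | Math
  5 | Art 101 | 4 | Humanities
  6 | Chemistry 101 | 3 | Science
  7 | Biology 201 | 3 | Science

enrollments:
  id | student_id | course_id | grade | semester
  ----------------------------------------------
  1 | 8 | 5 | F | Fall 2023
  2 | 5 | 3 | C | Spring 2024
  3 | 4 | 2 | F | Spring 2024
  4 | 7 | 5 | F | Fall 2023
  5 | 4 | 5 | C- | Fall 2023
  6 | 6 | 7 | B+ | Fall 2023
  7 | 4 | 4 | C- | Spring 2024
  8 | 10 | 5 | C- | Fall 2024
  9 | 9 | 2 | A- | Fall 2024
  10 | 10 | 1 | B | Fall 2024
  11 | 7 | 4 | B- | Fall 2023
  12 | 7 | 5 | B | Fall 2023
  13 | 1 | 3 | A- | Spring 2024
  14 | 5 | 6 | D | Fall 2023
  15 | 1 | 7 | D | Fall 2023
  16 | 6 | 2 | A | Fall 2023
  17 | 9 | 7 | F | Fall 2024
SELECT student_id, COUNT(*) AS enrollment_count FROM enrollments GROUP BY student_id HAVING COUNT(*) >= 2

Execution result:
student_id | enrollment_count
1 | 2
4 | 3
5 | 2
6 | 2
7 | 3
9 | 2
10 | 2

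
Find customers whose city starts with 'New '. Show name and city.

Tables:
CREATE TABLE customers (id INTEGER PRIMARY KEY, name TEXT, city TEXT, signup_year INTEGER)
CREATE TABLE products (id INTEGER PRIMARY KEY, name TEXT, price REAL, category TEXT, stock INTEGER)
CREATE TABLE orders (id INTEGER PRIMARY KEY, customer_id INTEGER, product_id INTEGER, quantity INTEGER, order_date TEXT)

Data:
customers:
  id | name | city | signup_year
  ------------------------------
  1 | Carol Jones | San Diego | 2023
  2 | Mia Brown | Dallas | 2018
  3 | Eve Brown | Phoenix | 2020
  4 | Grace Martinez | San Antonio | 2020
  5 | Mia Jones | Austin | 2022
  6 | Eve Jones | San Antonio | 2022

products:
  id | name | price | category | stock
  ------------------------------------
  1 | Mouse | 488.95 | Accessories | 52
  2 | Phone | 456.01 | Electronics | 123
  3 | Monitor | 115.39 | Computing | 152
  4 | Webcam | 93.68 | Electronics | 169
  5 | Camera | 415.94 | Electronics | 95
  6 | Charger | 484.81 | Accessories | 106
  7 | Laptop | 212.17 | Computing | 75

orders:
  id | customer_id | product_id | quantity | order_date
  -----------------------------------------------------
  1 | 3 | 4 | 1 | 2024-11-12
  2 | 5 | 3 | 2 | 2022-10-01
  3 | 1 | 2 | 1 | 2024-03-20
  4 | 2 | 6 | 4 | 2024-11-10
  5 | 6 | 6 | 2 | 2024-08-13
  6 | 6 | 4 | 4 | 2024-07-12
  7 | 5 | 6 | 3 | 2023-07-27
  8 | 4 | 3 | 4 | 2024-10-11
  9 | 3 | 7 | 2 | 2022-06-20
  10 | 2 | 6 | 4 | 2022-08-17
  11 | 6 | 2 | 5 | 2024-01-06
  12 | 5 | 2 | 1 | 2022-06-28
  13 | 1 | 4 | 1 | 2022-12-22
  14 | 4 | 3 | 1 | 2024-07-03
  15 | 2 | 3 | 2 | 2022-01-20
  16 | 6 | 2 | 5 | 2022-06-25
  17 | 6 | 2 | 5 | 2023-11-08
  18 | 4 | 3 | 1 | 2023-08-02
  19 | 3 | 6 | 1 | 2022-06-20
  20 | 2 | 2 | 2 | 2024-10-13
SELECT name, city FROM customers WHERE city LIKE 'New %'

Execution result:
(no rows)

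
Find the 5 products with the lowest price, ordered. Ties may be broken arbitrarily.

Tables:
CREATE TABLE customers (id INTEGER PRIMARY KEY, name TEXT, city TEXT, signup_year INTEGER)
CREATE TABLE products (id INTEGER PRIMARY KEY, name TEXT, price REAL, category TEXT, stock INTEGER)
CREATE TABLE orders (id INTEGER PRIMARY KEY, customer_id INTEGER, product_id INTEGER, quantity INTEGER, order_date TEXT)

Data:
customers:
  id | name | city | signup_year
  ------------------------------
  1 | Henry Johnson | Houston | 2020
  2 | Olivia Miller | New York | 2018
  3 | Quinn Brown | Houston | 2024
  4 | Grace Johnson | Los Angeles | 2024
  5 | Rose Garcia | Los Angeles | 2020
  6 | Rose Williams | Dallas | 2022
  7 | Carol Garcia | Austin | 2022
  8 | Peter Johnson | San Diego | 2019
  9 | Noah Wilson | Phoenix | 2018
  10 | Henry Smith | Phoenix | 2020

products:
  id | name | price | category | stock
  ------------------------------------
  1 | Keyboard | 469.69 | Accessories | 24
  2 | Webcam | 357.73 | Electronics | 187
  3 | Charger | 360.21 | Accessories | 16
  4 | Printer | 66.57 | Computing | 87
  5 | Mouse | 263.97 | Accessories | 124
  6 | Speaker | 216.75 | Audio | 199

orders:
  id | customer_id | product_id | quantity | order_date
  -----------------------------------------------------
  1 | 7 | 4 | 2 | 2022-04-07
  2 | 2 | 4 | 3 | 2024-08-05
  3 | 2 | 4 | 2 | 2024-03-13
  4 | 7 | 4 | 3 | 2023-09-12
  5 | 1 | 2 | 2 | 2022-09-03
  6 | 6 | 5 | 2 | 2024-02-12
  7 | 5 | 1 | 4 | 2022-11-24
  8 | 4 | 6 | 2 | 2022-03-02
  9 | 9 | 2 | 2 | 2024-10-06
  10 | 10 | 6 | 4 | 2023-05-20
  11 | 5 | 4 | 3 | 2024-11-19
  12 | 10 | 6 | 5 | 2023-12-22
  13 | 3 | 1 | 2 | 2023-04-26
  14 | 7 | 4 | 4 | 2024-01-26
SELECT name, price FROM products ORDER BY price ASC LIMIT 5

Execution result:
name | price
Printer | 66.57
Speaker | 216.75
Mouse | 263.97
Webcam | 357.73
Charger | 360.21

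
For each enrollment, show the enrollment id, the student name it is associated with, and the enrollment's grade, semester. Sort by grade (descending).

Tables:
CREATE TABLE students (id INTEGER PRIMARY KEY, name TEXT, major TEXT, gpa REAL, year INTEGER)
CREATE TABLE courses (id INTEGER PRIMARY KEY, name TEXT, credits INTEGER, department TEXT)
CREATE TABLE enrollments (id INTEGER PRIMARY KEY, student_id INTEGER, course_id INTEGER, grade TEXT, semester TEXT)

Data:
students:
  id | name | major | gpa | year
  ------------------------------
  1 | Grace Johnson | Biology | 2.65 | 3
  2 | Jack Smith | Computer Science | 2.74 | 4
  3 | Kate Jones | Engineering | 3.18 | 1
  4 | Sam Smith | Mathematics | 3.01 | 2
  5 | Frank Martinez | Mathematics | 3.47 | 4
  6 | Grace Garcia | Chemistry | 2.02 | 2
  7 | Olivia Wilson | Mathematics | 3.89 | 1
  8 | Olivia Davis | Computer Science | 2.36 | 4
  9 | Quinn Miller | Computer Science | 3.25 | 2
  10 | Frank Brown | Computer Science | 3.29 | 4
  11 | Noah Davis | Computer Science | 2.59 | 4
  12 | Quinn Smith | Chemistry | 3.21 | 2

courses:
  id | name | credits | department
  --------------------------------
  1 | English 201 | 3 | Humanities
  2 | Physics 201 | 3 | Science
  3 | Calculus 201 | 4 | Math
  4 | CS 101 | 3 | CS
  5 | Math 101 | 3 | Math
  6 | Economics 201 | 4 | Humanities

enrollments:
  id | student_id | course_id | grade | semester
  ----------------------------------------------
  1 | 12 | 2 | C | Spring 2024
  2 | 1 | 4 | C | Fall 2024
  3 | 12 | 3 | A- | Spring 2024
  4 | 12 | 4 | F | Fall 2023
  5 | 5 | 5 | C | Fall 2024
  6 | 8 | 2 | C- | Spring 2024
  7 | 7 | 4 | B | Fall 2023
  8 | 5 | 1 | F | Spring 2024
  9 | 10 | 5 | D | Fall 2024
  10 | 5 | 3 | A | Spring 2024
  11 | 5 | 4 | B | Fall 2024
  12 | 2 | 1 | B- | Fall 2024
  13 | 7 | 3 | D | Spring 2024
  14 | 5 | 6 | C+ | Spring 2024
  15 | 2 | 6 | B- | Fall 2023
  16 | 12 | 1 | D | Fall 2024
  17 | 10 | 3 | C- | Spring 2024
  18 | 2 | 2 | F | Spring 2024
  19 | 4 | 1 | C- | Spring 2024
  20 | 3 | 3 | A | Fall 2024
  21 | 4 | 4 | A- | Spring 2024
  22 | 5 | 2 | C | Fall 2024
SELECT c.id, p.name AS student, c.grade, c.semester FROM enrollments c JOIN students p ON c.student_id = p.id ORDER BY c.grade DESC

Execution result:
id | student | grade | semester
4 | Quinn Smith | F | Fall 2023
8 | Frank Martinez | F | Spring 2024
18 | Jack Smith | F | Spring 2024
9 | Frank Brown | D | Fall 2024
13 | Olivia Wilson | D | Spring 2024
16 | Quinn Smith | D | Fall 2024
6 | Olivia Davis | C- | Spring 2024
17 | Frank Brown | C- | Spring 2024
19 | Sam Smith | C- | Spring 2024
14 | Frank Martinez | C+ | Spring 2024
1 | Quinn Smith | C | Spring 2024
2 | Grace Johnson | C | Fall 2024
5 | Frank Martinez | C | Fall 2024
22 | Frank Martinez | C | Fall 2024
12 | Jack Smith | B- | Fall 2024
15 | Jack Smith | B- | Fall 2023
7 | Olivia Wilson | B | Fall 2023
11 | Frank Martinez | B | Fall 2024
3 | Quinn Smith | A- | Spring 2024
21 | Sam Smith | A- | Spring 2024
10 | Frank Martinez | A | Spring 2024
20 | Kate Jones | A | Fall 2024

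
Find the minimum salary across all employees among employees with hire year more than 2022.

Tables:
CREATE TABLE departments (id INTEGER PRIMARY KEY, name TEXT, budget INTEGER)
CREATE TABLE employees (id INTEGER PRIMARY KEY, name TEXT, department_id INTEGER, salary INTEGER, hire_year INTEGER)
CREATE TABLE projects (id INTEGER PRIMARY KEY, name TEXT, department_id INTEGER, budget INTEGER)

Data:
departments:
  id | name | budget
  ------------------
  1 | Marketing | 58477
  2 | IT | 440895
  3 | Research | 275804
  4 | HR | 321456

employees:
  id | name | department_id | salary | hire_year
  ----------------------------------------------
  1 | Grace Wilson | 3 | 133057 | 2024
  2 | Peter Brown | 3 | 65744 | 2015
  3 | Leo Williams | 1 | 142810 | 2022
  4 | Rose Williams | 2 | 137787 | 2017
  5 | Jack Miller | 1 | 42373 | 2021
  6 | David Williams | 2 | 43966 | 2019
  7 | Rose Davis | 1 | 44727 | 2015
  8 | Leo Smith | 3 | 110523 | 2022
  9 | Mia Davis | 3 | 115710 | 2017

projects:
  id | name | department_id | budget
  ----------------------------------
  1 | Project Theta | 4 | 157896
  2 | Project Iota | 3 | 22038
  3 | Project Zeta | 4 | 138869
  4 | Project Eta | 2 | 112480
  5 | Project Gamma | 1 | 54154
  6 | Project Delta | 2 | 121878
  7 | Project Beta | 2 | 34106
SELECT MIN(salary) FROM employees WHERE hire_year > 2022

Execution result:
133057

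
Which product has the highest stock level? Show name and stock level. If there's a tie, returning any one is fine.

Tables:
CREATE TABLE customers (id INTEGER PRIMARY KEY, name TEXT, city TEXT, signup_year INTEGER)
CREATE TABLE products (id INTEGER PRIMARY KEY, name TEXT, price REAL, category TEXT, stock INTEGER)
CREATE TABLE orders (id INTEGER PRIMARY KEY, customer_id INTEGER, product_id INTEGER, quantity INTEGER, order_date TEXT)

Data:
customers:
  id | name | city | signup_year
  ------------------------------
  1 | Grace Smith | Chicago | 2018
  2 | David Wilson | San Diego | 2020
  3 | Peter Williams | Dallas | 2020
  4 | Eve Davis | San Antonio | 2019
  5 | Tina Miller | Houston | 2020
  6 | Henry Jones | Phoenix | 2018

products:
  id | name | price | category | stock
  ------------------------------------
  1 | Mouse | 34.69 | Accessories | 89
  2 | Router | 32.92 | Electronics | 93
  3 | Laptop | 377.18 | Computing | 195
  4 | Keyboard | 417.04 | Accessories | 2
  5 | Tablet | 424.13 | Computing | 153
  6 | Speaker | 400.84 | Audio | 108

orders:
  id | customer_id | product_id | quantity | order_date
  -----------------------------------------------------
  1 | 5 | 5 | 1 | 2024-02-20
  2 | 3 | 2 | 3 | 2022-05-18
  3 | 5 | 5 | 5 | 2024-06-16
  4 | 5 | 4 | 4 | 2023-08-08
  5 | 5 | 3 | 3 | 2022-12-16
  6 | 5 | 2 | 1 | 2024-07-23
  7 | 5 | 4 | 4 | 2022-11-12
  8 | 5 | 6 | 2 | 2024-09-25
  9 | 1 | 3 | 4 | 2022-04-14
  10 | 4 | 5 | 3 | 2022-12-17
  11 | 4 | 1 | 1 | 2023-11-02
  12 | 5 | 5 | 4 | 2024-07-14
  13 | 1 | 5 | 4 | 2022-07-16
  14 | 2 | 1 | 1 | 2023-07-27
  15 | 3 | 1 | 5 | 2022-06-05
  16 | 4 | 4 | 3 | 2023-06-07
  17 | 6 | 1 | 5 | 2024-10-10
SELECT name, stock FROM products ORDER BY stock DESC LIMIT 1

Execution result:
name | stock
Laptop | 195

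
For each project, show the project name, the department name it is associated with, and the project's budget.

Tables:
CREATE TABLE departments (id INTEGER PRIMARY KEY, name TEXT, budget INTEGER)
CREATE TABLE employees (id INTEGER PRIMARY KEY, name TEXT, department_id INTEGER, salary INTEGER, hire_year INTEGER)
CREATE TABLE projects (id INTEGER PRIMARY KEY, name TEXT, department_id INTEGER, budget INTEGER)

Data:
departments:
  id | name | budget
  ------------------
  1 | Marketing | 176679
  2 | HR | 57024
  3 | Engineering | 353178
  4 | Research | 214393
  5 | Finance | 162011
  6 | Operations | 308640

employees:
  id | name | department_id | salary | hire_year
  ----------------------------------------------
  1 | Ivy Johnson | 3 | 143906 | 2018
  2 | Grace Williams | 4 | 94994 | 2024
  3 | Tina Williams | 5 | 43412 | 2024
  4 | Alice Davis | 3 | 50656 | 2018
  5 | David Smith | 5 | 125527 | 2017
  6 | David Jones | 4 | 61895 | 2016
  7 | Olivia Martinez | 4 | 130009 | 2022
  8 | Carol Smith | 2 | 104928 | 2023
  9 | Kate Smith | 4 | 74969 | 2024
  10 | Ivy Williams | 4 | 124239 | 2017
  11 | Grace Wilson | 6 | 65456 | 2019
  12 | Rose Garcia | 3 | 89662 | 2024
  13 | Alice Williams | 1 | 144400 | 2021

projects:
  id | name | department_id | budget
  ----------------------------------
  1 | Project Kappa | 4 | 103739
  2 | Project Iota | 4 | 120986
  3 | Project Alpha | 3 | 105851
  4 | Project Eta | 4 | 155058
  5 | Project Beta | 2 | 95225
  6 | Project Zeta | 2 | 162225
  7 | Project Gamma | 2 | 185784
SELECT c.name, p.name AS department, c.budget FROM projects c JOIN departments p ON c.department_id = p.id

Execution result:
name | department | budget
Project Kappa | Research | 103739
Project Iota | Research | 120986
Project Alpha | Engineering | 105851
Project Eta | Research | 155058
Project Beta | HR | 95225
Project Zeta | HR | 162225
Project Gamma | HR | 185784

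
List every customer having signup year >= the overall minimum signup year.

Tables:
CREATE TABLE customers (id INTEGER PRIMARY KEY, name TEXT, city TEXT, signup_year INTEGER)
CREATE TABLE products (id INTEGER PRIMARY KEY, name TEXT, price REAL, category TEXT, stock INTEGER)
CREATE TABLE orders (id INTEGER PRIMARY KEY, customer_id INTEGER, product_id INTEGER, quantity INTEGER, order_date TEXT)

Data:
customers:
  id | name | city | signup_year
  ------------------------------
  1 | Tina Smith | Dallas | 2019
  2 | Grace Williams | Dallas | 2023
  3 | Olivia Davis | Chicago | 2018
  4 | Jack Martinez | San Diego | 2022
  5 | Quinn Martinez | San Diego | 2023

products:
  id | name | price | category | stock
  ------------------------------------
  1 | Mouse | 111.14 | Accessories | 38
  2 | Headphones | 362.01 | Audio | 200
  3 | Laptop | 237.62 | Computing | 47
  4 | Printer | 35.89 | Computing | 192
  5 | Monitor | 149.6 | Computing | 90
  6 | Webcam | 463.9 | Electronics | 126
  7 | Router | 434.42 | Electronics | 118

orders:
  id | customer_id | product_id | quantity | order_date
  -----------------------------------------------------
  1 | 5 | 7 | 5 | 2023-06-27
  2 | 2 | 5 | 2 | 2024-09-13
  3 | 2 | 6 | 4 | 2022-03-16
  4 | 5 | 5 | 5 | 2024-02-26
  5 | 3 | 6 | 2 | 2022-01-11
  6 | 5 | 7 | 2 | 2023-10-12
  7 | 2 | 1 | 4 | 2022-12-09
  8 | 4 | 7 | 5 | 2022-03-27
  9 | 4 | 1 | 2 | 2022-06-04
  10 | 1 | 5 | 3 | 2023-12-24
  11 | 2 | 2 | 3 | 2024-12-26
SELECT name, signup_year FROM customers WHERE signup_year >= (SELECT MIN(signup_year) FROM customers)

Execution result:
name | signup_year
Tina Smith | 2019
Grace Williams | 2023
Olivia Davis | 2018
Jack Martinez | 2022
Quinn Martinez | 2023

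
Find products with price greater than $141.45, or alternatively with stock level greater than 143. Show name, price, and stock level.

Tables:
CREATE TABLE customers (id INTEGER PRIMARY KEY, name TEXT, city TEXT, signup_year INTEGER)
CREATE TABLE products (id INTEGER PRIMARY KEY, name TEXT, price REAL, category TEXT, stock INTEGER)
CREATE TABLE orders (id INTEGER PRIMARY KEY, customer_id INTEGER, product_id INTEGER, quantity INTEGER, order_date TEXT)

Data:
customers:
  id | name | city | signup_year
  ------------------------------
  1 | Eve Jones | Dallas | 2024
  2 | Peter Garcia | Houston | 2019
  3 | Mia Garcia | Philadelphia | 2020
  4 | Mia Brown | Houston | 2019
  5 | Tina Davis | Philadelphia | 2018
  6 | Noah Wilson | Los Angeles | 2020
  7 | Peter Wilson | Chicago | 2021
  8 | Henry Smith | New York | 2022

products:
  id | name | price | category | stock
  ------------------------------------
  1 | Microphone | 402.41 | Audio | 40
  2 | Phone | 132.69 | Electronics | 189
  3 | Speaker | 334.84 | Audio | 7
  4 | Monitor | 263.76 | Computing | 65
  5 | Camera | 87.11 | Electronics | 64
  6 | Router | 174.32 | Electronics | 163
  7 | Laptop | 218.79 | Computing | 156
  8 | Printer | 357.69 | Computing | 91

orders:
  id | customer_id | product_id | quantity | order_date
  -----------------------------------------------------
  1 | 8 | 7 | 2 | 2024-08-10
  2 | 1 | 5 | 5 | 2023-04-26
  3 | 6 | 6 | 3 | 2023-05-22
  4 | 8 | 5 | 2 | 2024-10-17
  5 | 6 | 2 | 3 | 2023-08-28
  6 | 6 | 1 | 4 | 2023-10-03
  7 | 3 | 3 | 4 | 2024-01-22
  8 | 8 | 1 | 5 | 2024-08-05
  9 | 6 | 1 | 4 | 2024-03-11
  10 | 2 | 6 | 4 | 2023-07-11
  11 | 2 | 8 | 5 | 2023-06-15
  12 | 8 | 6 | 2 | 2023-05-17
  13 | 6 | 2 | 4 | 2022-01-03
SELECT name, price, stock FROM products WHERE price > 141.45 OR stock > 143

Execution result:
name | price | stock
Microphone | 402.41 | 40
Phone | 132.69 | 189
Speaker | 334.84 | 7
Monitor | 263.76 | 65
Router | 174.32 | 163
Laptop | 218.79 | 156
Printer | 357.69 | 91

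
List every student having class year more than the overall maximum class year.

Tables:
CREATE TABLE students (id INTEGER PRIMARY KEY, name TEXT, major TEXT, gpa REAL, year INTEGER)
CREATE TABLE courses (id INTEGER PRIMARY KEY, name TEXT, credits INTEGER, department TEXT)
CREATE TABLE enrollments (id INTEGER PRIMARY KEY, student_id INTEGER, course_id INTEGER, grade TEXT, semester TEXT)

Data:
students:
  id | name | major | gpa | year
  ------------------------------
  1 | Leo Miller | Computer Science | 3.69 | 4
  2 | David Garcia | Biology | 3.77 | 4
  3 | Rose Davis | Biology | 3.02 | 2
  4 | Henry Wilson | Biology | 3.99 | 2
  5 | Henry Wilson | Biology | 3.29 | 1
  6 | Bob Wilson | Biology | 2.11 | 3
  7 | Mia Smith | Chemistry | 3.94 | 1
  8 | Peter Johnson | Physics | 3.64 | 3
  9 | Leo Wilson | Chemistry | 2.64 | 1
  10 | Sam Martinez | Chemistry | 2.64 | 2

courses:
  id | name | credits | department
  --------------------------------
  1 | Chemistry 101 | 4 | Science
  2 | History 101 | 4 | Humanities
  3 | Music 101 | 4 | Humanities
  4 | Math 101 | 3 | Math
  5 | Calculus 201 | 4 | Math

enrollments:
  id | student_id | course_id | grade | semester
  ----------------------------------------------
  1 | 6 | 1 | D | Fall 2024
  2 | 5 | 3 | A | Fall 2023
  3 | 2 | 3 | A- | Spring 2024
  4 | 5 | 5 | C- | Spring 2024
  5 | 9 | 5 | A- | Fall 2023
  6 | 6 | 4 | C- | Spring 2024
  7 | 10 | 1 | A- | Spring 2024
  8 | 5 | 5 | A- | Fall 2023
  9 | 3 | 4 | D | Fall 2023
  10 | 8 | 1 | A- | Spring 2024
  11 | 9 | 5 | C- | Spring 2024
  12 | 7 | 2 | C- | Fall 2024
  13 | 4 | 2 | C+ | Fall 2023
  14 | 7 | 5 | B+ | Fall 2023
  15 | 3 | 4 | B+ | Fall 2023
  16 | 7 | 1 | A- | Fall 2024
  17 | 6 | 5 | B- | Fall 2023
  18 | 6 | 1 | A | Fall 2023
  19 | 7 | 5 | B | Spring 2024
SELECT name, year FROM students WHERE year > (SELECT MAX(year) FROM students)

Execution result:
(no rows)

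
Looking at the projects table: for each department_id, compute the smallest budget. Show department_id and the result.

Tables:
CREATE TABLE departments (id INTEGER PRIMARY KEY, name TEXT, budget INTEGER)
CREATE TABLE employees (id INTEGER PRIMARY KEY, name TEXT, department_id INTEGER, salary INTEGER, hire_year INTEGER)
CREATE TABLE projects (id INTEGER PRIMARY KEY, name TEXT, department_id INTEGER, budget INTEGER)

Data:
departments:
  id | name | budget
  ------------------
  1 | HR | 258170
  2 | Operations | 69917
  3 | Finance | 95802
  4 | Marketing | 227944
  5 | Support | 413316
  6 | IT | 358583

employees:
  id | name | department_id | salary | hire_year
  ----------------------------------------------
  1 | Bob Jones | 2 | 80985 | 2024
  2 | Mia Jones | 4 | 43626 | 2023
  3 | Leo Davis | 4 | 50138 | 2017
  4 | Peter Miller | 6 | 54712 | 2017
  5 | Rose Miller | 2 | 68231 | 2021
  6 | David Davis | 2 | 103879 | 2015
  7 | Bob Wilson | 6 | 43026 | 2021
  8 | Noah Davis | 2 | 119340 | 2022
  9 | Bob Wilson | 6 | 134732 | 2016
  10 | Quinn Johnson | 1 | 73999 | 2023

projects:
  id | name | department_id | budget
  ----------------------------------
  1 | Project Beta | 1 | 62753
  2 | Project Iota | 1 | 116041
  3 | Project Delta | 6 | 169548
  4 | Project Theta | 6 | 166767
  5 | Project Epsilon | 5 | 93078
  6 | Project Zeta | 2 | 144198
SELECT department_id, MIN(budget) AS min_budget FROM projects GROUP BY department_id

Execution result:
department_id | min_budget
1 | 62753
2 | 144198
5 | 93078
6 | 166767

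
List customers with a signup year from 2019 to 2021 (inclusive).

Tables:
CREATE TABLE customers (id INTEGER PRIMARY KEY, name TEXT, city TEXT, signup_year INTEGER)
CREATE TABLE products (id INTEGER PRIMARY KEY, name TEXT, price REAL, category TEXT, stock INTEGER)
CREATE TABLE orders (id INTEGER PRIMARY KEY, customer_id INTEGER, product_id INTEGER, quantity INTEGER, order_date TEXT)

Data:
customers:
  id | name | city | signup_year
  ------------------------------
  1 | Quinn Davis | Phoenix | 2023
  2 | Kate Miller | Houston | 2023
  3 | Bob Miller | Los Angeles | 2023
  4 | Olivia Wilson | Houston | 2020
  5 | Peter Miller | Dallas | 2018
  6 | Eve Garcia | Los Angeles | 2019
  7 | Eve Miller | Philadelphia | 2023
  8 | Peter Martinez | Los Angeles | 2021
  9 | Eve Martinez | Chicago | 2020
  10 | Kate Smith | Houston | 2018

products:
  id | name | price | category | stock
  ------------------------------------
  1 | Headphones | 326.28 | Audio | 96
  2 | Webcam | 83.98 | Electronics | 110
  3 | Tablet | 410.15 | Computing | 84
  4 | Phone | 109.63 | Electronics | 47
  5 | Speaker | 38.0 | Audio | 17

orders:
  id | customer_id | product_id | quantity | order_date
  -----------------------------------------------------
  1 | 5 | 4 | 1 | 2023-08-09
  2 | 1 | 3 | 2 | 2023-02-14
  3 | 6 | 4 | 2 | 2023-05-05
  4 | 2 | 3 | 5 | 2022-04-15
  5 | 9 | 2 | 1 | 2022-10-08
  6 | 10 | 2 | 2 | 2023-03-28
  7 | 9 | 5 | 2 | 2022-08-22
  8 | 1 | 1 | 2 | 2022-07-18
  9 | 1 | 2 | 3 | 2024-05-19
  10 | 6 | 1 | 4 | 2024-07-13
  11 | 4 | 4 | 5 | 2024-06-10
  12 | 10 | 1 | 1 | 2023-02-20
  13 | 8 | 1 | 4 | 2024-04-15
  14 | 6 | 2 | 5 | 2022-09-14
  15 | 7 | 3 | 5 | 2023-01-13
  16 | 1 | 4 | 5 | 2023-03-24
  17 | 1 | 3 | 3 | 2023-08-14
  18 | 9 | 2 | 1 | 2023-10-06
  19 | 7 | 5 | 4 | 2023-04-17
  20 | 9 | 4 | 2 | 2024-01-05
SELECT name, signup_year FROM customers WHERE signup_year BETWEEN 2019 AND 2021

Execution result:
name | signup_year
Olivia Wilson | 2020
Eve Garcia | 2019
Peter Martinez | 2021
Eve Martinez | 2020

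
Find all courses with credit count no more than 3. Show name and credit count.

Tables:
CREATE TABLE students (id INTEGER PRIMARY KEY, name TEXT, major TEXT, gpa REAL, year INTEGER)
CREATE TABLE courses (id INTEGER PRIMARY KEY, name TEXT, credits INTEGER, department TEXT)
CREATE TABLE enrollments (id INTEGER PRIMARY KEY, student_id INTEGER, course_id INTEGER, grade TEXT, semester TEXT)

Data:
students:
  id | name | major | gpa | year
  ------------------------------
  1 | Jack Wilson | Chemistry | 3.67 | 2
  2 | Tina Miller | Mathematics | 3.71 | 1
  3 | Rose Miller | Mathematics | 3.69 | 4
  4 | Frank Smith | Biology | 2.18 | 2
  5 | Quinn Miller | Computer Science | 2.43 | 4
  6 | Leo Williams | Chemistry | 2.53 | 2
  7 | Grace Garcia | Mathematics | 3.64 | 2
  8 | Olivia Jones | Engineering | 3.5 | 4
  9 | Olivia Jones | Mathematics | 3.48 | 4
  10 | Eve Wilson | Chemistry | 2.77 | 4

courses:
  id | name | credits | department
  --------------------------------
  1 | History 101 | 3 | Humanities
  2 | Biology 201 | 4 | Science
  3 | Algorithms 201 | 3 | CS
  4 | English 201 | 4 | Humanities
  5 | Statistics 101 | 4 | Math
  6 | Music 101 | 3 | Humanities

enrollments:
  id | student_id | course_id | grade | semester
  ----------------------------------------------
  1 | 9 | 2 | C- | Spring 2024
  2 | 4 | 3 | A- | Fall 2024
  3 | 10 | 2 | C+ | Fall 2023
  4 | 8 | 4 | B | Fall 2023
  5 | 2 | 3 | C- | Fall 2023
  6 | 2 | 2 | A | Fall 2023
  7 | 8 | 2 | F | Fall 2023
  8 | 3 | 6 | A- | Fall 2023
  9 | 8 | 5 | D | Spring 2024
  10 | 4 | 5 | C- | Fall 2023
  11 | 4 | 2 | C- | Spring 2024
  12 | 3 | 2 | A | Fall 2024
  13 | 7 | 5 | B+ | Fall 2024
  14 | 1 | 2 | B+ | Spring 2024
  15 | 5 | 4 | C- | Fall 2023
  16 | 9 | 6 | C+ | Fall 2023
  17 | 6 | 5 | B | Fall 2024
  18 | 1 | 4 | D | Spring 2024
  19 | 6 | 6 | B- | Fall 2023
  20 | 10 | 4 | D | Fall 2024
SELECT name, credits FROM courses WHERE credits <= 3

Execution result:
name | credits
History 101 | 3
Algorithms 201 | 3
Music 101 | 3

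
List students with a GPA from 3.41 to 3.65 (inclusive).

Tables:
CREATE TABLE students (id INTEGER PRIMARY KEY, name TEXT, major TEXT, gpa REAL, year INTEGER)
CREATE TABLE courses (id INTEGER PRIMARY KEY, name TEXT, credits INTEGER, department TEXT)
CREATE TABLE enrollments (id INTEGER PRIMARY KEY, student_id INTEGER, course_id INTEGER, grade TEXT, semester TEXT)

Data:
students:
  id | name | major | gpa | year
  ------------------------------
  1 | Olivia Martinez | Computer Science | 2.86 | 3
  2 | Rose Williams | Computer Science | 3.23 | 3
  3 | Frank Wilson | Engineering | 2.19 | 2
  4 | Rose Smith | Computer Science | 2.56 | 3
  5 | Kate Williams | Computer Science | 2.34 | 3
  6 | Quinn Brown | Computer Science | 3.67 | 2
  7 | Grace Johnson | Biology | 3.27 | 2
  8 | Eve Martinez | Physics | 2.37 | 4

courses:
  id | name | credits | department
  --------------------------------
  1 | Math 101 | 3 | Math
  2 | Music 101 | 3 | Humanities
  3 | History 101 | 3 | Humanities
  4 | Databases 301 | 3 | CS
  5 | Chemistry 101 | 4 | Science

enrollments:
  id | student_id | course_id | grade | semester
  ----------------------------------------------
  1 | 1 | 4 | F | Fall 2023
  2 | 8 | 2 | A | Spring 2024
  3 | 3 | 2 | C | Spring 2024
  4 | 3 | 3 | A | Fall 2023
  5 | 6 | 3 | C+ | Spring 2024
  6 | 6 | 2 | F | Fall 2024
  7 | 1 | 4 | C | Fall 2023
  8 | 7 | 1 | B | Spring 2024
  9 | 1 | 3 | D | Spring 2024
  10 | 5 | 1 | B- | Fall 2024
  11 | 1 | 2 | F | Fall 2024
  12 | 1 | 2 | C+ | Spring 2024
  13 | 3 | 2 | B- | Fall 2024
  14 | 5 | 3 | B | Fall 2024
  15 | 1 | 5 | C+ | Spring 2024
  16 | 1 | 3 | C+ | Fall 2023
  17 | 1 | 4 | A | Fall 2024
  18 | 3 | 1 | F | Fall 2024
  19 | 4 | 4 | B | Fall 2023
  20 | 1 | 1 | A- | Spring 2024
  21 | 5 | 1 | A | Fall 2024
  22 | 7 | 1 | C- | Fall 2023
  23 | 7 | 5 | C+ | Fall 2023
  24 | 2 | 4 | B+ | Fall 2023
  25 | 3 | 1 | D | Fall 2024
SELECT name, gpa FROM students WHERE gpa BETWEEN 3.41 AND 3.65

Execution result:
(no rows)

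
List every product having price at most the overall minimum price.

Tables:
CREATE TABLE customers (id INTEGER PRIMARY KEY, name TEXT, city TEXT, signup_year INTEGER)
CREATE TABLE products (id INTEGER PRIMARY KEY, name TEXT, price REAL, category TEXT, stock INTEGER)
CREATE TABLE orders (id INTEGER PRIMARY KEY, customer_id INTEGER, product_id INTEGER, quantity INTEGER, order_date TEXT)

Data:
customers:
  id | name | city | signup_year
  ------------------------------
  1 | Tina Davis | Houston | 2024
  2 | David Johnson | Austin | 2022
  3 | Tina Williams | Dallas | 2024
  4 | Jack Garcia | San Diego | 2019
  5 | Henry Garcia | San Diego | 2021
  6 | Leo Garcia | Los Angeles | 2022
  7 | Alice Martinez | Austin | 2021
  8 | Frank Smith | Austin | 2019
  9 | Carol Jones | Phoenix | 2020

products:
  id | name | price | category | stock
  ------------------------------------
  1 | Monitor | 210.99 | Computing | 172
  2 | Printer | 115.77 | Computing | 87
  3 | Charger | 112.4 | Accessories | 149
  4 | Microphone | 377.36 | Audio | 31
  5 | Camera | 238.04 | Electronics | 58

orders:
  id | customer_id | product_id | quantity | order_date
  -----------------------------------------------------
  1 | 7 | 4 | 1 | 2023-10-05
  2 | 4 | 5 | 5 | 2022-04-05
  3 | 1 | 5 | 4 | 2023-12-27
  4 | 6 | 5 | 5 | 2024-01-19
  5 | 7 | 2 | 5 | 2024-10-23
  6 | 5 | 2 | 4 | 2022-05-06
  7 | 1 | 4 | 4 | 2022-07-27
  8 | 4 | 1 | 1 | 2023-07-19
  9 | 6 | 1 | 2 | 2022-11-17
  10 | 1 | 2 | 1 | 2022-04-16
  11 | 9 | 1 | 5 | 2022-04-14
SELECT name, price FROM products WHERE price <= (SELECT MIN(price) FROM products)

Execution result:
name | price
Charger | 112.40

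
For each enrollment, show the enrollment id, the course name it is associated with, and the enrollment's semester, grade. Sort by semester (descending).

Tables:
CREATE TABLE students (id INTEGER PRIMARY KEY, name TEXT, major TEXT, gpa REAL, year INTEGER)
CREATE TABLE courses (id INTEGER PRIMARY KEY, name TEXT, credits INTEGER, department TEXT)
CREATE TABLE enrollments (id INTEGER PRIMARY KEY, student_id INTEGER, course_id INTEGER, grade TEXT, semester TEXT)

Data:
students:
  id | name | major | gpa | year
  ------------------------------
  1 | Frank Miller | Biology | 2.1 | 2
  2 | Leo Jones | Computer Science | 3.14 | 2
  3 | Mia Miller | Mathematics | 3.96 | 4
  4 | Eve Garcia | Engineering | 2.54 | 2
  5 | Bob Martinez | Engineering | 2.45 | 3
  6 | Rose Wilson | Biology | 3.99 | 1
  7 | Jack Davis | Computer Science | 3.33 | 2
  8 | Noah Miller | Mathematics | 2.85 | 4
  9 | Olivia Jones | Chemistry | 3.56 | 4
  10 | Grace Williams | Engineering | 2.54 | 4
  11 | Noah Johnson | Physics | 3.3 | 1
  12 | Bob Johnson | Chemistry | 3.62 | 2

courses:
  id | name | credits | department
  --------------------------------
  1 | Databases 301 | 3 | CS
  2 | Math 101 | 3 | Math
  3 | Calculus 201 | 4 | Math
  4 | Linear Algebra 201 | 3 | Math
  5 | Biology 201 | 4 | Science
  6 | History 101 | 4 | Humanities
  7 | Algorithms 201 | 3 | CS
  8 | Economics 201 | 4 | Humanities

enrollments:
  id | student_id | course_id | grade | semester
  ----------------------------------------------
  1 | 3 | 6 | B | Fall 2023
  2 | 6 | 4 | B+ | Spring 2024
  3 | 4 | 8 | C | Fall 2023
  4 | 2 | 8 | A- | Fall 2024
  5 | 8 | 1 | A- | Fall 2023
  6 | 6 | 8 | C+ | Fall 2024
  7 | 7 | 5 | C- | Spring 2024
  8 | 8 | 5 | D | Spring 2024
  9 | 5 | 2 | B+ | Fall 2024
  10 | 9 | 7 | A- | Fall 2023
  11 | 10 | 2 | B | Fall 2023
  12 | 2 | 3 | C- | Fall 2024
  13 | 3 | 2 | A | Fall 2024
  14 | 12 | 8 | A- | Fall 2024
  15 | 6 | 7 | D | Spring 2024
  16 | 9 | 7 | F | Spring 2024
SELECT c.id, p.name AS course, c.semester, c.grade FROM enrollments c JOIN courses p ON c.course_id = p.id ORDER BY c.semester DESC

Execution result:
id | course | semester | grade
2 | Linear Algebra 201 | Spring 2024 | B+
7 | Biology 201 | Spring 2024 | C-
8 | Biology 201 | Spring 2024 | D
15 | Algorithms 201 | Spring 2024 | D
16 | Algorithms 201 | Spring 2024 | F
4 | Economics 201 | Fall 2024 | A-
6 | Economics 201 | Fall 2024 | C+
9 | Math 101 | Fall 2024 | B+
12 | Calculus 201 | Fall 2024 | C-
13 | Math 101 | Fall 2024 | A
14 | Economics 201 | Fall 2024 | A-
1 | History 101 | Fall 2023 | B
3 | Economics 201 | Fall 2023 | C
5 | Databases 301 | Fall 2023 | A-
10 | Algorithms 201 | Fall 2023 | A-
11 | Math 101 | Fall 2023 | B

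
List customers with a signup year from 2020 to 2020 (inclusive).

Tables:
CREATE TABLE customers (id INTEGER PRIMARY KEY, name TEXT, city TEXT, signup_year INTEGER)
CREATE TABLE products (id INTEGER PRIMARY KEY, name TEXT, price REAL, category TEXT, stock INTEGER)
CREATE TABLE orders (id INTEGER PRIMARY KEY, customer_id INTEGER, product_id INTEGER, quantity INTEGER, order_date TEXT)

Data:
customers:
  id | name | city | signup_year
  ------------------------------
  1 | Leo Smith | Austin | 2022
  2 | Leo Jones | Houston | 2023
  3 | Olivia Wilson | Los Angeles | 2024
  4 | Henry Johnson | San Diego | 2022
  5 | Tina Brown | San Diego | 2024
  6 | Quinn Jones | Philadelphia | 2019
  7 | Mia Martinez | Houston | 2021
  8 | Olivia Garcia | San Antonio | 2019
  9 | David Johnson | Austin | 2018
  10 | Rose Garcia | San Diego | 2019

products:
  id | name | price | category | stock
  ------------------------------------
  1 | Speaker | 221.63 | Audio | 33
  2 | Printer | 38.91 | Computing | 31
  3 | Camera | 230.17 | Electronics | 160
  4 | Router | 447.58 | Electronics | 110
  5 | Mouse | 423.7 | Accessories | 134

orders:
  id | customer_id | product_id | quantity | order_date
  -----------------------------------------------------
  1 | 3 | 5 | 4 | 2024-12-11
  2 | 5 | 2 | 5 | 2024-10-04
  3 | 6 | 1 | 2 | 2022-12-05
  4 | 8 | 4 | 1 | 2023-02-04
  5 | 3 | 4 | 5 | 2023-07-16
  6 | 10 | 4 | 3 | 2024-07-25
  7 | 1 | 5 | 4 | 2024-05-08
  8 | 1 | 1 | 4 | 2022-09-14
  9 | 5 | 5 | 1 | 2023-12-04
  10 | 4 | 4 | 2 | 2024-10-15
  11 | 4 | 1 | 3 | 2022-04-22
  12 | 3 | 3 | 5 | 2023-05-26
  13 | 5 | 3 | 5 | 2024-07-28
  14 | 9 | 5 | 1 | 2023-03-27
SELECT name, signup_year FROM customers WHERE signup_year BETWEEN 2020 AND 2020

Execution result:
(no rows)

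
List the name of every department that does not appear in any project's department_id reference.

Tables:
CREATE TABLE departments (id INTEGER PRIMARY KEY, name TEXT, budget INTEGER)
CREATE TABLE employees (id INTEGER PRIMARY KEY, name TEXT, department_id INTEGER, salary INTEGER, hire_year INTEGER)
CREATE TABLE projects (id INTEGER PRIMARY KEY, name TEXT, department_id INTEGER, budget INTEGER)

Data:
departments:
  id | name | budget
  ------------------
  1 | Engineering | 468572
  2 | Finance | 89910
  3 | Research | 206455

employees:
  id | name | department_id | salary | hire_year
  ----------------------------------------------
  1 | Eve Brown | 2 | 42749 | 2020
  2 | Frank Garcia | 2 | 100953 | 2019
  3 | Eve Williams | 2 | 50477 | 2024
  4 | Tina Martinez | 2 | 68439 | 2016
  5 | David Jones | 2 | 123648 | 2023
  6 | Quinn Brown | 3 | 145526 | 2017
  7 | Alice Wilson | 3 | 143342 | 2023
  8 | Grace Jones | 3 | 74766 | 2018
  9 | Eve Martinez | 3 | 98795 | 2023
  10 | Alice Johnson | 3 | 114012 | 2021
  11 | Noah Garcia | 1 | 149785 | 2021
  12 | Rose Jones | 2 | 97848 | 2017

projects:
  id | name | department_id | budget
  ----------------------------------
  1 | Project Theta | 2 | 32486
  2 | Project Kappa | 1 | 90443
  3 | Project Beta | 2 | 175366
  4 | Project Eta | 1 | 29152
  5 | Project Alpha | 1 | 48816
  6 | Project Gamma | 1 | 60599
SELECT p.name FROM departments p LEFT JOIN projects c ON c.department_id = p.id WHERE c.id IS NULL

Execution result:
Research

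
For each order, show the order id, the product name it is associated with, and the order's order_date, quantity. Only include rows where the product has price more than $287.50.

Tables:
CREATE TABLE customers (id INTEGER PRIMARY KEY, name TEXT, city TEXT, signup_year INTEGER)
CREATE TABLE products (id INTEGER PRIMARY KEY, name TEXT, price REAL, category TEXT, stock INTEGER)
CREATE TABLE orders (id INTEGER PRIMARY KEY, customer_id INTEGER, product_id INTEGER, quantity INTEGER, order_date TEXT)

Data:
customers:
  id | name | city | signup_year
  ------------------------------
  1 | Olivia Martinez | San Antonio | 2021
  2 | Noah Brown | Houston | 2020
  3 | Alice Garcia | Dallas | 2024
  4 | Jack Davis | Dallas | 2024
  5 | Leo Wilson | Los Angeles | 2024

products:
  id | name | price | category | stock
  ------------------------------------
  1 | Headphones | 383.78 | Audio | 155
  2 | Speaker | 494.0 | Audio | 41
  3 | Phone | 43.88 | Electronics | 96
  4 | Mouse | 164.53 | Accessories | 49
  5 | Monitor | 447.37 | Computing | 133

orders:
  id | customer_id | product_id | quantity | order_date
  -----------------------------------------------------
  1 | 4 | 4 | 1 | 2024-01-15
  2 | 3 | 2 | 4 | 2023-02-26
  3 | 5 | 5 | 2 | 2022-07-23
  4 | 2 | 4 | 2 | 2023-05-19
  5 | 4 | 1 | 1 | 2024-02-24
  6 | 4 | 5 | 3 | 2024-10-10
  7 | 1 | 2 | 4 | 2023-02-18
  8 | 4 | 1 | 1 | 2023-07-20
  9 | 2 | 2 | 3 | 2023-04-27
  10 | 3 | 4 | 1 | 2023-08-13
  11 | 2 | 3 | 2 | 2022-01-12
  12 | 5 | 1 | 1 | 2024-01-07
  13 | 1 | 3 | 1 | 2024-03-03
SELECT c.id, p.name AS product, c.order_date, c.quantity FROM orders c JOIN products p ON c.product_id = p.id WHERE p.price > 287.5

Execution result:
id | product | order_date | quantity
2 | Speaker | 2023-02-26 | 4
3 | Monitor | 2022-07-23 | 2
5 | Headphones | 2024-02-24 | 1
6 | Monitor | 2024-10-10 | 3
7 | Speaker | 2023-02-18 | 4
8 | Headphones | 2023-07-20 | 1
9 | Speaker | 2023-04-27 | 3
12 | Headphones | 2024-01-07 | 1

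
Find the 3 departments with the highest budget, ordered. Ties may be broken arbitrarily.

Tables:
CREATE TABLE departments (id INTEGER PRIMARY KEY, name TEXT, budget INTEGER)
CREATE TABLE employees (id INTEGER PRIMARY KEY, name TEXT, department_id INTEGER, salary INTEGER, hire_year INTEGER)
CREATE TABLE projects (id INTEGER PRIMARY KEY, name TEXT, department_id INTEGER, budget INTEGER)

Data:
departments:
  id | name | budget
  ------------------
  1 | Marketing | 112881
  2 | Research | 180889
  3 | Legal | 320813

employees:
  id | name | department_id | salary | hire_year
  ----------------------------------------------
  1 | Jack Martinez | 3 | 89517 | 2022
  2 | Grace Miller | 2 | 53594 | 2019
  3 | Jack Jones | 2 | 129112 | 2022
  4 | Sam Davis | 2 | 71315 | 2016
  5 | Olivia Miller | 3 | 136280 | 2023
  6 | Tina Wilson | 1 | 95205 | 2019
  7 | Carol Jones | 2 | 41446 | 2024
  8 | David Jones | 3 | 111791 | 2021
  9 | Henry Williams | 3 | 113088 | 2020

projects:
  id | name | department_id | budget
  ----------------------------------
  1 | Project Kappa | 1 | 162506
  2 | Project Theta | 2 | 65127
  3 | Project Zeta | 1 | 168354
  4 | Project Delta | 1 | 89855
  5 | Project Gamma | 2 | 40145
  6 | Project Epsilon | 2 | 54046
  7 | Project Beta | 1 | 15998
SELECT name, budget FROM departments ORDER BY budget DESC LIMIT 3

Execution result:
name | budget
Legal | 320813
Research | 180889
Marketing | 112881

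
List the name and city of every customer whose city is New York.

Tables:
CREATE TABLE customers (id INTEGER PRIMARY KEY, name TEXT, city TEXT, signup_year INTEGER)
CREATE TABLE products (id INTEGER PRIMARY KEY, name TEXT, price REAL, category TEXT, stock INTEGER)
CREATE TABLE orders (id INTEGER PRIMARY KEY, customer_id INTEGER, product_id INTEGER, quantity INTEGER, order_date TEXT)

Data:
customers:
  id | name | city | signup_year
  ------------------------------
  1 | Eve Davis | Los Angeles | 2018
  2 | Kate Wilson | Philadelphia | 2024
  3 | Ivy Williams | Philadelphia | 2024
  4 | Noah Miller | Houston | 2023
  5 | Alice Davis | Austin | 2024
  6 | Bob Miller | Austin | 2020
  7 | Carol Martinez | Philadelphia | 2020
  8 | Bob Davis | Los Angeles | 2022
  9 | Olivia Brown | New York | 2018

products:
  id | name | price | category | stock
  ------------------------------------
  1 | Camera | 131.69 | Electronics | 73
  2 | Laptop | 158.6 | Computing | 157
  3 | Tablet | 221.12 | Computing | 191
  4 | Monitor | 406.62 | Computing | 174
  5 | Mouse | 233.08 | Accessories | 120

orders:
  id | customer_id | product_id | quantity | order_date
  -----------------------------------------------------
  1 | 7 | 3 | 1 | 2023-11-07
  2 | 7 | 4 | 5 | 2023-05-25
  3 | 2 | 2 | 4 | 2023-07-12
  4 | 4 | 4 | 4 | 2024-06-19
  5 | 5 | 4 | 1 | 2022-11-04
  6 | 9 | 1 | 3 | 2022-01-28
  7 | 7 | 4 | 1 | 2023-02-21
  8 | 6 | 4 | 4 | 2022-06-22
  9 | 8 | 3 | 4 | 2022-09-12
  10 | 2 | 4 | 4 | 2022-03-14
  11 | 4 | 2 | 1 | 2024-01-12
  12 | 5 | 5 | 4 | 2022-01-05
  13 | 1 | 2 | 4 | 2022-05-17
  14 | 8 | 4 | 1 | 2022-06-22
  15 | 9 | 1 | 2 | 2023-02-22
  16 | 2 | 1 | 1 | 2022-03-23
SELECT name, city FROM customers WHERE city = 'New York'

Execution result:
name | city
Olivia Brown | New York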